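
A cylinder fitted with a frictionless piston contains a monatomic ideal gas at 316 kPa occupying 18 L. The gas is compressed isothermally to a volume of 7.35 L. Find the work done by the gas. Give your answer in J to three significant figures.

W ≈ -5090 J

Isothermal: W = nRT ln(V₂/V₁) = P₁V₁ ln(V₂/V₁).
P₁V₁ = (316 kPa)(18 L) = 5688 J.
W = 5688 × ln(7.35/18) = 5688 × -0.8957
W_by_gas = -5095 J.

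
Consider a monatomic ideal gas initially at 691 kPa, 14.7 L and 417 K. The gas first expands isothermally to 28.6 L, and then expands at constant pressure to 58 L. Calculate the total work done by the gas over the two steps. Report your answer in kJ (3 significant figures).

W_total ≈ 17.2 kJ

Step 1 (isothermal): W = P₁V₁ ln(V₂/V₁) = (10158) ln(28.6/14.7) = 6761 J.
After step 1: P = 355.2 kPa, V = 28.6 L, T = 417 K.
Step 2 (isobaric): W = PΔV = (355.2 kPa)(58 − 28.6 L) = 10442 J.
W_total = 6761 + 10442 = 17202 J.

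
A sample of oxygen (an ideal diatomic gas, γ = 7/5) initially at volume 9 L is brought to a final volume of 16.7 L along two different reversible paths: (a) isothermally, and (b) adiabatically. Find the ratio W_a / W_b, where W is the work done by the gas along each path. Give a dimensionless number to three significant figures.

W_a / W_b ≈ 1.13

Path (a) isothermal: W = P₁V₁ ln(V₂/V₁) → W_a/(P₁V₁) = 0.6182.
Path (b) adiabatic: W = P₁V₁(1 − (V₁/V₂)^(γ−1))/(γ−1) → W_b/(P₁V₁) = 0.5477.
W_a / W_b = 0.6182 / 0.5477 = 1.129.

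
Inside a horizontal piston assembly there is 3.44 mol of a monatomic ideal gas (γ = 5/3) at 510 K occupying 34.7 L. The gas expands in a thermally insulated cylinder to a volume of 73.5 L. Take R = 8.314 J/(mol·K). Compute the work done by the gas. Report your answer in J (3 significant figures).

Adiabatic: TV^(γ−1) = const with γ = 5/3.
T₂ = T₁ (V₁/V₂)^(γ−1) = 510 × (34.7/73.5)^0.667 = 510 × 0.6063 = 309.2 K.
W_by = nCᵥ(T₁ − T₂) = (3.44)(12.47)(510 − 309.2) = 8614 J.

W ≈ 8610 J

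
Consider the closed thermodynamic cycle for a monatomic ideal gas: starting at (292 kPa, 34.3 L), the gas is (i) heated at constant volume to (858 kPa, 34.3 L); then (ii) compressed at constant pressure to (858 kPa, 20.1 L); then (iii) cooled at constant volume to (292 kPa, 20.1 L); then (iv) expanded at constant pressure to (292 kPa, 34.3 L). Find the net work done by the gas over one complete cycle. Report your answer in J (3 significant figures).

Constant-volume legs do no work.
W(ii) = (858)(20.1 − 34.3) = -12184 J; W(iv) = (292)(34.3 − 20.1) = 4146 J.
W_net = -12184 + 4146 = -8037 J (the counter-clockwise enclosed area).

W_net ≈ -8040 J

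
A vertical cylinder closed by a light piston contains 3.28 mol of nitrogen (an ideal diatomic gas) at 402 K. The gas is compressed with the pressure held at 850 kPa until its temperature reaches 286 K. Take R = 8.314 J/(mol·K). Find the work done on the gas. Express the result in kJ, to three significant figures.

Isobaric: W = P ΔV = nR ΔT.
W = (3.28)(8.314)(286 − 402) = -3163 J.
Work on gas = −W_by = 3163 J.

W ≈ 3.16 kJ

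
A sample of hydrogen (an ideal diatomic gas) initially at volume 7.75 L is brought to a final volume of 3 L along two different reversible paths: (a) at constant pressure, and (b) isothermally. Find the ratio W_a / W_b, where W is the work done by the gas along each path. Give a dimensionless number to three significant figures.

W_a / W_b ≈ 0.646

Path (a) isobaric: W = P₁(V₂ − V₁) → W_a/(P₁V₁) = -0.6129.
Path (b) isothermal: W = P₁V₁ ln(V₂/V₁) → W_b/(P₁V₁) = -0.9491.
W_a / W_b = -0.6129 / -0.9491 = 0.6458.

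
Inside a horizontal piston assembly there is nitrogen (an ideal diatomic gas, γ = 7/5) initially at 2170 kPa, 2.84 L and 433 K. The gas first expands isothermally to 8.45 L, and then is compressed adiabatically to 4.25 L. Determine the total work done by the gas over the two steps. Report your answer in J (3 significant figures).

Step 1 (isothermal): W = P₁V₁ ln(V₂/V₁) = (6163) ln(8.45/2.84) = 6720 J.
After step 1: P = 729.3 kPa, V = 8.45 L, T = 433 K.
Step 2 (adiabatic): W = (P₁V₁ − P₂V₂)/(γ−1) = (6163 − 8113)/0.4 = -4875 J.
W_total = 6720 − 4875 = 1845 J.

W_total ≈ 1840 J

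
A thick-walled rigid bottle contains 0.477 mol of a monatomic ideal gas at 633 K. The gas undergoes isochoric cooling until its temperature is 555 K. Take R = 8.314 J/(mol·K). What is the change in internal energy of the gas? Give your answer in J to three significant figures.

ΔU ≈ -464 J

Constant volume ⇒ W = 0, so Q = ΔU = nCᵥΔT with Cᵥ = 3R/2 = 12.47 J/(mol·K).
ΔU = (0.477)(12.47)(555 − 633) = -464 J.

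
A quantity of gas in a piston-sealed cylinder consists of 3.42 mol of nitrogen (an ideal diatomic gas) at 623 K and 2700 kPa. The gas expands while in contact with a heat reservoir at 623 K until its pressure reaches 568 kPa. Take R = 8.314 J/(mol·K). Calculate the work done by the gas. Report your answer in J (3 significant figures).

Isothermal process: W = nRT ln(V₂/V₁) = nRT ln(P₁/P₂).
W = (3.42)(8.314)(623) × ln(2700/568)
  = 17714 × ln(4.754) = 17714 × 1.559
W_by_gas = 27615 J.

W ≈ 27600 J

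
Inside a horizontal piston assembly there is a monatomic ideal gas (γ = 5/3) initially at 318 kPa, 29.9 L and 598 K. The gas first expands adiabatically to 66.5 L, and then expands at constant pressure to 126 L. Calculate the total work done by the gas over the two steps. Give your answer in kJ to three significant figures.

Step 1 (adiabatic): W = (P₁V₁ − P₂V₂)/(γ−1) = (9508 − 5580)/0.667 = 5892 J.
After step 1: P = 83.92 kPa, V = 66.5 L, T = 351 K.
Step 2 (isobaric): W = PΔV = (83.92 kPa)(126 − 66.5 L) = 4993 J.
W_total = 5892 + 4993 = 10885 J.

W_total ≈ 10.9 kJ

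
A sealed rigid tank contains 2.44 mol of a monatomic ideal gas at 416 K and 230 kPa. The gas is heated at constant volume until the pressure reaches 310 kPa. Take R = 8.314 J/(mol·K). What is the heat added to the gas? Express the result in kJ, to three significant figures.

Constant volume ⇒ W = 0, so Q = ΔU = nCᵥΔT with Cᵥ = 3R/2 = 12.47 J/(mol·K).
At constant V, T₂/T₁ = P₂/P₁ ⇒ ΔT = T₁(P₂/P₁ − 1) = 416·(310/230 − 1) = 144.7 K.
ΔU = (2.44)(12.47)(144.7) = 4403 J.

Q ≈ 4.40 kJ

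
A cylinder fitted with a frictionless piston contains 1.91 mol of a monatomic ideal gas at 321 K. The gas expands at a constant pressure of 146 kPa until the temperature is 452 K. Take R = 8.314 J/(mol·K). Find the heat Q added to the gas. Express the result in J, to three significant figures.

Q ≈ 5200 J

Isobaric: W = nRΔT = (1.91)(8.314)(131) = 2080 J.
ΔU = nCᵥΔT with Cᵥ = 3R/2: ΔU = (1.91)(12.47)(131) = 3120 J.
Q = ΔU + W = 3120 + 2080 = 5201 J.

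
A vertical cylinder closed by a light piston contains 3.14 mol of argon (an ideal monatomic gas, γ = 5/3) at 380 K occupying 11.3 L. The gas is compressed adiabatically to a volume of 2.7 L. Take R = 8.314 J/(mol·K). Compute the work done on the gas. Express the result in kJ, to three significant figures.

W ≈ 23.8 kJ

Adiabatic: TV^(γ−1) = const with γ = 5/3.
T₂ = T₁ (V₁/V₂)^(γ−1) = 380 × (11.3/2.7)^0.667 = 380 × 2.597 = 986.9 K.
W_by = nCᵥ(T₁ − T₂) = (3.14)(12.47)(380 − 986.9) = -23764 J.
Work on gas = −W_by = 23764 J.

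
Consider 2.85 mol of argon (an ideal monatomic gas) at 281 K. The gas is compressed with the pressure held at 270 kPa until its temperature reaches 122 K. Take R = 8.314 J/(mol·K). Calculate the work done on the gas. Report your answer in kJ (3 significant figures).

W ≈ 3.77 kJ

Isobaric: W = P ΔV = nR ΔT.
W = (2.85)(8.314)(122 − 281) = -3767 J.
Work on gas = −W_by = 3767 J.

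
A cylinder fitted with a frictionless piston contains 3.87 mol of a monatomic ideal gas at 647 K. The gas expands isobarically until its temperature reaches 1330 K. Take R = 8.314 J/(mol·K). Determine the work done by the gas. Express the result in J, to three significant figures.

W ≈ 22000 J

Isobaric: W = P ΔV = nR ΔT.
W = (3.87)(8.314)(1330 − 647) = 21976 J.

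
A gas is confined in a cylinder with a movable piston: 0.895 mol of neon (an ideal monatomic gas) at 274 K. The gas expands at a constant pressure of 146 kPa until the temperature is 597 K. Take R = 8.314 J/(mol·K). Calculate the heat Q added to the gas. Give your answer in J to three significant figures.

Q ≈ 6010 J

Isobaric: W = nRΔT = (0.895)(8.314)(323) = 2403 J.
ΔU = nCᵥΔT with Cᵥ = 3R/2: ΔU = (0.895)(12.47)(323) = 3605 J.
Q = ΔU + W = 3605 + 2403 = 6009 J.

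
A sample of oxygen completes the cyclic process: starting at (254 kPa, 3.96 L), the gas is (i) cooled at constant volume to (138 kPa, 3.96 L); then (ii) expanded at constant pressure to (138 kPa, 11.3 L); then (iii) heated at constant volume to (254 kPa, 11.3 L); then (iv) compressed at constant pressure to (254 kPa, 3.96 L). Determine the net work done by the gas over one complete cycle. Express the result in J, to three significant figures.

W_net ≈ -851 J

Constant-volume legs do no work.
W(ii) = (138)(11.3 − 3.96) = 1013 J; W(iv) = (254)(3.96 − 11.3) = -1864 J.
W_net = 1013 − 1864 = -851.4 J (the counter-clockwise enclosed area).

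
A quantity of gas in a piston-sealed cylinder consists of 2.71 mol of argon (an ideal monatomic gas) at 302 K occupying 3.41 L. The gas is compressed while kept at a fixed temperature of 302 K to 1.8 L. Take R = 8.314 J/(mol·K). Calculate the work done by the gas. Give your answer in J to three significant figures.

W ≈ -4350 J

Isothermal: W = nRT ln(V₂/V₁).
W = (2.71)(8.314)(302) × ln(1.8/3.41)
  = 6804 × -0.6389
W_by_gas = -4347 J.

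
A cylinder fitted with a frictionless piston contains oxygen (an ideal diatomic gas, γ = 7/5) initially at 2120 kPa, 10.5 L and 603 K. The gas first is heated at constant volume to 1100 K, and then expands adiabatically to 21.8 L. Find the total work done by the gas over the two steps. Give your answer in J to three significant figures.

W_total ≈ 25700 J

Step 1 (isochoric): W = 0 (constant volume).
After step 1: P = 3867 kPa (V unchanged).
Step 2 (adiabatic): W = (P₁V₁ − P₂V₂)/(γ−1) = (40607 − 30318)/0.4 = 25724 J.
W_total = 0 + 25724 = 25724 J.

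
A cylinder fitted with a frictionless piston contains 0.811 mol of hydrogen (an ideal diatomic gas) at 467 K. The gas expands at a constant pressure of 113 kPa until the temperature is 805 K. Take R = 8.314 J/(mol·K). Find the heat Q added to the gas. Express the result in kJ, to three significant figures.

Isobaric: W = nRΔT = (0.811)(8.314)(338) = 2279 J.
ΔU = nCᵥΔT with Cᵥ = 5R/2: ΔU = (0.811)(20.79)(338) = 5698 J.
Q = ΔU + W = 5698 + 2279 = 7977 J.

Q ≈ 7.98 kJ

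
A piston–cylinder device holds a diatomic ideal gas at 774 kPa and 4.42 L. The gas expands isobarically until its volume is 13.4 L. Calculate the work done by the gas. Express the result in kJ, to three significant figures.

W ≈ 6.95 kJ

Isobaric: W = P ΔV.
W = (774 kPa)(13.4 − 4.42 L) = (774)(8.98) = 6951 J.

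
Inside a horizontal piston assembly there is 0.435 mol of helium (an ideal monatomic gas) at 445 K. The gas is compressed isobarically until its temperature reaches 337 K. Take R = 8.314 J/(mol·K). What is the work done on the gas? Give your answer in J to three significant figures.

W ≈ 391 J

Isobaric: W = P ΔV = nR ΔT.
W = (0.435)(8.314)(337 − 445) = -390.6 J.
Work on gas = −W_by = 390.6 J.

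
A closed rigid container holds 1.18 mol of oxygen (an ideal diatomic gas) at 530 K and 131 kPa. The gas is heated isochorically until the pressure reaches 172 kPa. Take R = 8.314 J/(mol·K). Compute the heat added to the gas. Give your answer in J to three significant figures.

Constant volume ⇒ W = 0, so Q = ΔU = nCᵥΔT with Cᵥ = 5R/2 = 20.79 J/(mol·K).
At constant V, T₂/T₁ = P₂/P₁ ⇒ ΔT = T₁(P₂/P₁ − 1) = 530·(172/131 − 1) = 165.9 K.
ΔU = (1.18)(20.79)(165.9) = 4068 J.

Q ≈ 4070 J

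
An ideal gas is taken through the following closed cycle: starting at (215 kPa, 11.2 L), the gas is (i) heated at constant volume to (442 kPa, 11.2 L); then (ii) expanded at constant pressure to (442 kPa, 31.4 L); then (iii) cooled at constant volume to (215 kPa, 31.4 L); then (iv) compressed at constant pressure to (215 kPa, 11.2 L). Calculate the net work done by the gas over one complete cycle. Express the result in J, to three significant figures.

W_net ≈ 4590 J

Constant-volume legs do no work.
W(ii) = (442)(31.4 − 11.2) = 8928 J; W(iv) = (215)(11.2 − 31.4) = -4343 J.
W_net = 8928 − 4343 = 4585 J (the clockwise enclosed area).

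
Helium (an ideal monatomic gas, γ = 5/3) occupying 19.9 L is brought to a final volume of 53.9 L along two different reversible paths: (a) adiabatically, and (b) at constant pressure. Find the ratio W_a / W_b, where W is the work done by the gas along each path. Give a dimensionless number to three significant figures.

W_a / W_b ≈ 0.426

Path (a) adiabatic: W = P₁V₁(1 − (V₁/V₂)^(γ−1))/(γ−1) → W_a/(P₁V₁) = 0.728.
Path (b) isobaric: W = P₁(V₂ − V₁) → W_b/(P₁V₁) = 1.709.
W_a / W_b = 0.728 / 1.709 = 0.4261.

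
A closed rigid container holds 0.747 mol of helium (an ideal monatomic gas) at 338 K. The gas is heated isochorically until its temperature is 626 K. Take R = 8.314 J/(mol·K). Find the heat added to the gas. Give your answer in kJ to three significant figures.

Q ≈ 2.68 kJ

Constant volume ⇒ W = 0, so Q = ΔU = nCᵥΔT with Cᵥ = 3R/2 = 12.47 J/(mol·K).
ΔU = (0.747)(12.47)(626 − 338) = 2683 J.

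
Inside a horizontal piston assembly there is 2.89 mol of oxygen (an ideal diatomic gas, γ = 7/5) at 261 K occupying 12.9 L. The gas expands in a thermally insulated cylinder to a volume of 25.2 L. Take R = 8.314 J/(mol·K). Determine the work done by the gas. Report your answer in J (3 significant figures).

W ≈ 3680 J

Adiabatic: TV^(γ−1) = const with γ = 7/5.
T₂ = T₁ (V₁/V₂)^(γ−1) = 261 × (12.9/25.2)^0.4 = 261 × 0.765 = 199.7 K.
W_by = nCᵥ(T₁ − T₂) = (2.89)(20.79)(261 − 199.7) = 3684 J.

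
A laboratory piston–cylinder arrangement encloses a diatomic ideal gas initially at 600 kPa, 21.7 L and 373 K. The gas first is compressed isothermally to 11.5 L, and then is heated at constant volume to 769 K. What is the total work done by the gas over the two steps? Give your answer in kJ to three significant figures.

W_total ≈ -8.27 kJ

Step 1 (isothermal): W = P₁V₁ ln(V₂/V₁) = (13020) ln(11.5/21.7) = -8267 J.
Step 2 (isochoric): W = 0 (constant volume).
W_total = -8267 + 0 = -8267 J.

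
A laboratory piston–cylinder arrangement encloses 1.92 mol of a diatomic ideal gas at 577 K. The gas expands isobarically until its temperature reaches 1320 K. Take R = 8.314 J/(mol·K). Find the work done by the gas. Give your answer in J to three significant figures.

Isobaric: W = P ΔV = nR ΔT.
W = (1.92)(8.314)(1320 − 577) = 11860 J.

W ≈ 11900 J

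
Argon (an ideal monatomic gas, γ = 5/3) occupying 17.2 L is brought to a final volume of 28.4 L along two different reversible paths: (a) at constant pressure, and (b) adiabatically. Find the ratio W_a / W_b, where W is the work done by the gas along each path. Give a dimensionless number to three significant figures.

W_a / W_b ≈ 1.53

Path (a) isobaric: W = P₁(V₂ − V₁) → W_a/(P₁V₁) = 0.6512.
Path (b) adiabatic: W = P₁V₁(1 − (V₁/V₂)^(γ−1))/(γ−1) → W_b/(P₁V₁) = 0.4263.
W_a / W_b = 0.6512 / 0.4263 = 1.528.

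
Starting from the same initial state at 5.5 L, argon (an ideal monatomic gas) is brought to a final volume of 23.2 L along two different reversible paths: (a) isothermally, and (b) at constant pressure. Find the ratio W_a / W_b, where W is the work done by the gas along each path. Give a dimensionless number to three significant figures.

Path (a) isothermal: W = P₁V₁ ln(V₂/V₁) → W_a/(P₁V₁) = 1.439.
Path (b) isobaric: W = P₁(V₂ − V₁) → W_b/(P₁V₁) = 3.218.
W_a / W_b = 1.439 / 3.218 = 0.4473.

W_a / W_b ≈ 0.447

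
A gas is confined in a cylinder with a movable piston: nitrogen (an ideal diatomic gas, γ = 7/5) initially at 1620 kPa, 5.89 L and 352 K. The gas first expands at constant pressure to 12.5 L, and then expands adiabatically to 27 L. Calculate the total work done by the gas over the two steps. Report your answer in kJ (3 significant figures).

W_total ≈ 24.1 kJ

Step 1 (isobaric): W = PΔV = (1620 kPa)(12.5 − 5.89 L) = 10708 J.
After step 1: P = 1620 kPa, V = 12.5 L, T = 747 K.
Step 2 (adiabatic): W = (P₁V₁ − P₂V₂)/(γ−1) = (20250 − 14881)/0.4 = 13422 J.
W_total = 10708 + 13422 = 24130 J.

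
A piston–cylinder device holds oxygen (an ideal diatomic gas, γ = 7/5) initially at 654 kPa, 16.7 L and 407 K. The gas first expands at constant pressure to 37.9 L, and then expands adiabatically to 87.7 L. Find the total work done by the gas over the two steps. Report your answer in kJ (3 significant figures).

W_total ≈ 31.5 kJ

Step 1 (isobaric): W = PΔV = (654 kPa)(37.9 − 16.7 L) = 13865 J.
After step 1: P = 654 kPa, V = 37.9 L, T = 923.7 K.
Step 2 (adiabatic): W = (P₁V₁ − P₂V₂)/(γ−1) = (24787 − 17720)/0.4 = 17666 J.
W_total = 13865 + 17666 = 31530 J.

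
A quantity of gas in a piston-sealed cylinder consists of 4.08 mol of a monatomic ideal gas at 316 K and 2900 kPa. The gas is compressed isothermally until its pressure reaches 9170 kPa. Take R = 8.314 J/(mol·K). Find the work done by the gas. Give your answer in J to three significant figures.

Isothermal process: W = nRT ln(V₂/V₁) = nRT ln(P₁/P₂).
W = (4.08)(8.314)(316) × ln(2900/9170)
  = 10719 × ln(0.3162) = 10719 × -1.151
W_by_gas = -12340 J.

W ≈ -12300 J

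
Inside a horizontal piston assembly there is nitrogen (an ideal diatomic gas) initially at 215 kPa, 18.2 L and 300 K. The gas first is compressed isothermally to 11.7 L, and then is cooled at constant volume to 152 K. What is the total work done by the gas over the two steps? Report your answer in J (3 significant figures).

Step 1 (isothermal): W = P₁V₁ ln(V₂/V₁) = (3913) ln(11.7/18.2) = -1729 J.
Step 2 (isochoric): W = 0 (constant volume).
W_total = -1729 + 0 = -1729 J.

W_total ≈ -1730 J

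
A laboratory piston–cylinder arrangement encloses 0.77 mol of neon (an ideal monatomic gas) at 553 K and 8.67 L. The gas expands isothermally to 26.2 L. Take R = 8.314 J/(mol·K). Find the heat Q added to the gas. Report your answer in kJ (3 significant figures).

Q ≈ 3.92 kJ

Isothermal ⇒ ΔU = 0, so Q = W = nRT ln(V₂/V₁).
Q = (0.77)(8.314)(553) ln(26.2/8.67) = 3540 × 1.106 = 3915 J.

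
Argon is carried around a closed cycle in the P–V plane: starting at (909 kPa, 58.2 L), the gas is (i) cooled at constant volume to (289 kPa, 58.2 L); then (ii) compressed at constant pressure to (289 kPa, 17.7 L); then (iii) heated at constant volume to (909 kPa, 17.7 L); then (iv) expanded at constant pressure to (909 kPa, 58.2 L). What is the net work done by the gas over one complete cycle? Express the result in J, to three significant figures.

Constant-volume legs do no work.
W(ii) = (289)(17.7 − 58.2) = -11704 J; W(iv) = (909)(58.2 − 17.7) = 36814 J.
W_net = -11704 + 36814 = 25110 J (the clockwise enclosed area).

W_net ≈ 25100 J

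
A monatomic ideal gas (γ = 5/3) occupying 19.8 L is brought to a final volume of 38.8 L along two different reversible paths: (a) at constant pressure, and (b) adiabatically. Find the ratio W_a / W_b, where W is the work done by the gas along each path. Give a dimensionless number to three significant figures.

Path (a) isobaric: W = P₁(V₂ − V₁) → W_a/(P₁V₁) = 0.9596.
Path (b) adiabatic: W = P₁V₁(1 − (V₁/V₂)^(γ−1))/(γ−1) → W_b/(P₁V₁) = 0.5421.
W_a / W_b = 0.9596 / 0.5421 = 1.77.

W_a / W_b ≈ 1.77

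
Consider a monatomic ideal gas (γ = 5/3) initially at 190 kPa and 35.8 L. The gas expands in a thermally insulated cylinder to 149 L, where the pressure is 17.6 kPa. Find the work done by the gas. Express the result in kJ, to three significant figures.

Adiabatic: W = (P₁V₁ − P₂V₂)/(γ − 1) with γ = 5/3.
P₁V₁ = 6802 J, P₂V₂ = 2622 J.
W = (6802 − 2622) / 0.6667 = 6269 J.

W ≈ 6.27 kJ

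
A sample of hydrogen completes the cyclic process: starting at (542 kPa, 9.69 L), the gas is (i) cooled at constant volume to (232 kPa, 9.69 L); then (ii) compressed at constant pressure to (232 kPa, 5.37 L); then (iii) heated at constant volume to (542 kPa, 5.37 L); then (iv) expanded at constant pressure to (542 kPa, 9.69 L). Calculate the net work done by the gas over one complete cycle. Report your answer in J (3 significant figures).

W_net ≈ 1340 J

Constant-volume legs do no work.
W(ii) = (232)(5.37 − 9.69) = -1002 J; W(iv) = (542)(9.69 − 5.37) = 2341 J.
W_net = -1002 + 2341 = 1339 J (the clockwise enclosed area).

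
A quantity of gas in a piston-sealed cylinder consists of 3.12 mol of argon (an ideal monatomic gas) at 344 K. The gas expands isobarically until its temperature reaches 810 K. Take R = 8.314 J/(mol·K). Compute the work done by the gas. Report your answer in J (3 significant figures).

W ≈ 12100 J

Isobaric: W = P ΔV = nR ΔT.
W = (3.12)(8.314)(810 − 344) = 12088 J.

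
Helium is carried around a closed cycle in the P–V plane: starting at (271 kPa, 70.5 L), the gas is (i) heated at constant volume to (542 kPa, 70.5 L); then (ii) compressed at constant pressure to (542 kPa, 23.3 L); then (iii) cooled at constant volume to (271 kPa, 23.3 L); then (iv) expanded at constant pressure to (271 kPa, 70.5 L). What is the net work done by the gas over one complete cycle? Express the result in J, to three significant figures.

Constant-volume legs do no work.
W(ii) = (542)(23.3 − 70.5) = -25582 J; W(iv) = (271)(70.5 − 23.3) = 12791 J.
W_net = -25582 + 12791 = -12791 J (the counter-clockwise enclosed area).

W_net ≈ -12800 J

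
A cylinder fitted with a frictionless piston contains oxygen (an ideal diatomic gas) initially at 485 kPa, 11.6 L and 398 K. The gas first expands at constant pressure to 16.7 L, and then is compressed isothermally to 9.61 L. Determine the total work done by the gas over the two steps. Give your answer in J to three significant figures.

W_total ≈ -2000 J

Step 1 (isobaric): W = PΔV = (485 kPa)(16.7 − 11.6 L) = 2474 J.
After step 1: P = 485 kPa, V = 16.7 L, T = 573 K.
Step 2 (isothermal): W = P₁V₁ ln(V₂/V₁) = (8100) ln(9.61/16.7) = -4476 J.
W_total = 2474 − 4476 = -2002 J.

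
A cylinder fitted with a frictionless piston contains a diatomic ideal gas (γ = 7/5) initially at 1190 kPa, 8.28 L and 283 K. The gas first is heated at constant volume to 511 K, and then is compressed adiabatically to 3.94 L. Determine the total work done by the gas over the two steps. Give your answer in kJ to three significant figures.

Step 1 (isochoric): W = 0 (constant volume).
After step 1: P = 2149 kPa (V unchanged).
Step 2 (adiabatic): W = (P₁V₁ − P₂V₂)/(γ−1) = (17791 − 23946)/0.4 = -15385 J.
W_total = 0 − 15385 = -15385 J.

W_total ≈ -15.4 kJ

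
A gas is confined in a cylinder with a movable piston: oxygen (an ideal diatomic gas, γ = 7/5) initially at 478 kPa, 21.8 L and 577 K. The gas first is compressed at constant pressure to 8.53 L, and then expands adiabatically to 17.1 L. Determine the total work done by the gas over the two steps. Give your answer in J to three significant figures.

Step 1 (isobaric): W = PΔV = (478 kPa)(8.53 − 21.8 L) = -6343 J.
After step 1: P = 478 kPa, V = 8.53 L, T = 225.8 K.
Step 2 (adiabatic): W = (P₁V₁ − P₂V₂)/(γ−1) = (4077 − 3087)/0.4 = 2475 J.
W_total = -6343 + 2475 = -3868 J.

W_total ≈ -3870 J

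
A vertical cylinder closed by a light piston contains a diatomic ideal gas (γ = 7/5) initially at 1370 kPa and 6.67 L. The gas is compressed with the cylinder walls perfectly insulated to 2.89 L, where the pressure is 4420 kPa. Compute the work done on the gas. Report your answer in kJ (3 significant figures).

W ≈ 9.09 kJ

Adiabatic: W = (P₁V₁ − P₂V₂)/(γ − 1) with γ = 7/5.
P₁V₁ = 9138 J, P₂V₂ = 12774 J.
W = (9138 − 12774) / 0.4 = -9090 J.
Work on gas = −W_by = 9090 J.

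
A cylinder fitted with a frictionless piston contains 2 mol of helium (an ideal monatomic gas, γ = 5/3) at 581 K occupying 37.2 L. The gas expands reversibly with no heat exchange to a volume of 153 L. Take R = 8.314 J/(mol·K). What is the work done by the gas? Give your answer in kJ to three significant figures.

Adiabatic: TV^(γ−1) = const with γ = 5/3.
T₂ = T₁ (V₁/V₂)^(γ−1) = 581 × (37.2/153)^0.667 = 581 × 0.3896 = 226.3 K.
W_by = nCᵥ(T₁ − T₂) = (2)(12.47)(581 − 226.3) = 8846 J.

W ≈ 8.85 kJ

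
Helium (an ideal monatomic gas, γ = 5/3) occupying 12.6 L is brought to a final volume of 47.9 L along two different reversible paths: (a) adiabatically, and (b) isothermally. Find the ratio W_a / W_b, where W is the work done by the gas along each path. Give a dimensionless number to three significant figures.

Path (a) adiabatic: W = P₁V₁(1 − (V₁/V₂)^(γ−1))/(γ−1) → W_a/(P₁V₁) = 0.8842.
Path (b) isothermal: W = P₁V₁ ln(V₂/V₁) → W_b/(P₁V₁) = 1.335.
W_a / W_b = 0.8842 / 1.335 = 0.6621.

W_a / W_b ≈ 0.662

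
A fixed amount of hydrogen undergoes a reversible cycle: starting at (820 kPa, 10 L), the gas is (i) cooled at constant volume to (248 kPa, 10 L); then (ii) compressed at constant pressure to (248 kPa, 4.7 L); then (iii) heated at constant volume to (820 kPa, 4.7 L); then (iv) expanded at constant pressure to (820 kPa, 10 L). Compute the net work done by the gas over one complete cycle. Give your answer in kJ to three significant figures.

Constant-volume legs do no work.
W(ii) = (248)(4.7 − 10) = -1314 J; W(iv) = (820)(10 − 4.7) = 4346 J.
W_net = -1314 + 4346 = 3032 J (the clockwise enclosed area).

W_net ≈ 3.03 kJ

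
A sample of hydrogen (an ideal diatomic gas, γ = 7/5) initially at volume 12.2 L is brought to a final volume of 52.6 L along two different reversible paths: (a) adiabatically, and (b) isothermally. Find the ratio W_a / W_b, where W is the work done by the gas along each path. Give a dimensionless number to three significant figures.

Path (a) adiabatic: W = P₁V₁(1 − (V₁/V₂)^(γ−1))/(γ−1) → W_a/(P₁V₁) = 1.107.
Path (b) isothermal: W = P₁V₁ ln(V₂/V₁) → W_b/(P₁V₁) = 1.461.
W_a / W_b = 1.107 / 1.461 = 0.7573.

W_a / W_b ≈ 0.757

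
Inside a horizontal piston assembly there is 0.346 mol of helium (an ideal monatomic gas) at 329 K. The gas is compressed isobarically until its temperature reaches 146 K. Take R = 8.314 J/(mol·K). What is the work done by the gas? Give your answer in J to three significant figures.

Isobaric: W = P ΔV = nR ΔT.
W = (0.346)(8.314)(146 − 329) = -526.4 J.

W ≈ -526 J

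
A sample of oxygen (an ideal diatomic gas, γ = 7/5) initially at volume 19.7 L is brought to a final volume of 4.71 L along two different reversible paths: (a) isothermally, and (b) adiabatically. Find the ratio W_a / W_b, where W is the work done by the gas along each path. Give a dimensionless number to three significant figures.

W_a / W_b ≈ 0.741

Path (a) isothermal: W = P₁V₁ ln(V₂/V₁) → W_a/(P₁V₁) = -1.431.
Path (b) adiabatic: W = P₁V₁(1 − (V₁/V₂)^(γ−1))/(γ−1) → W_b/(P₁V₁) = -1.931.
W_a / W_b = -1.431 / -1.931 = 0.741.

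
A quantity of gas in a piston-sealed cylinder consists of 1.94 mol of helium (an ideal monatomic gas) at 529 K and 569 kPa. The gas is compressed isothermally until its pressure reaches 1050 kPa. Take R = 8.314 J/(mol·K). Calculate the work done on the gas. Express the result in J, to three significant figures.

W ≈ 5230 J

Isothermal process: W = nRT ln(V₂/V₁) = nRT ln(P₁/P₂).
W = (1.94)(8.314)(529) × ln(569/1050)
  = 8532 × ln(0.5419) = 8532 × -0.6127
W_by_gas = -5227 J; work on gas = −W_by = 5227 J.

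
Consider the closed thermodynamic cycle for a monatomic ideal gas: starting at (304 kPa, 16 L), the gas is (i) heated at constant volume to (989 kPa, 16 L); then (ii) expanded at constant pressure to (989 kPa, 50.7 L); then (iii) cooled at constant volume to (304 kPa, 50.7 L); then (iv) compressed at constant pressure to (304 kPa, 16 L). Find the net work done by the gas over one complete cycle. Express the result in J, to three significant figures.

W_net ≈ 23800 J

Constant-volume legs do no work.
W(ii) = (989)(50.7 − 16) = 34318 J; W(iv) = (304)(16 − 50.7) = -10549 J.
W_net = 34318 − 10549 = 23770 J (the clockwise enclosed area).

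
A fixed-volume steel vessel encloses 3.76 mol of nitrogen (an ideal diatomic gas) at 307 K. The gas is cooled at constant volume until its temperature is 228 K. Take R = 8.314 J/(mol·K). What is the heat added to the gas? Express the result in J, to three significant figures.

Constant volume ⇒ W = 0, so Q = ΔU = nCᵥΔT with Cᵥ = 5R/2 = 20.79 J/(mol·K).
ΔU = (3.76)(20.79)(228 − 307) = -6174 J.

Q ≈ -6170 J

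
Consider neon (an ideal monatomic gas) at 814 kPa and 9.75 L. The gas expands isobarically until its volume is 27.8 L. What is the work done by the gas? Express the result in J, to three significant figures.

Isobaric: W = P ΔV.
W = (814 kPa)(27.8 − 9.75 L) = (814)(18.05) = 14693 J.

W ≈ 14700 J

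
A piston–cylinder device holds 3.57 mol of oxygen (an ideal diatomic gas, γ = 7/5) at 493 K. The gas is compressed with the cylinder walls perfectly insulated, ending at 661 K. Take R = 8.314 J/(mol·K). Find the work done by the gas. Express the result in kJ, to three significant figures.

Adiabatic ⇒ Q = 0, so W_by = −ΔU = nCᵥ(T₁ − T₂).
Cᵥ = 5R/2 = 20.79 J/(mol·K).
W = (3.57)(20.79)(493 − 661) = -12466 J.

W ≈ -12.5 kJ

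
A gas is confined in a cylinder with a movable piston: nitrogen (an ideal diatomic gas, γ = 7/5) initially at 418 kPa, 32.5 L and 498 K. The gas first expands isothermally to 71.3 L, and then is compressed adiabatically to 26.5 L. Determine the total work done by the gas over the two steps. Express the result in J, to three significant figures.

Step 1 (isothermal): W = P₁V₁ ln(V₂/V₁) = (13585) ln(71.3/32.5) = 10673 J.
After step 1: P = 190.5 kPa, V = 71.3 L, T = 498 K.
Step 2 (adiabatic): W = (P₁V₁ − P₂V₂)/(γ−1) = (13585 − 20184)/0.4 = -16496 J.
W_total = 10673 − 16496 = -5823 J.

W_total ≈ -5820 J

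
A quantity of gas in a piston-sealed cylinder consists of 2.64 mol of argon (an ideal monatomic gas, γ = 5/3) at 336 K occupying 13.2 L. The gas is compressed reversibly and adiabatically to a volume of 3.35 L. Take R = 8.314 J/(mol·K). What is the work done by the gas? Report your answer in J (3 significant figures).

W ≈ -16500 J

Adiabatic: TV^(γ−1) = const with γ = 5/3.
T₂ = T₁ (V₁/V₂)^(γ−1) = 336 × (13.2/3.35)^0.667 = 336 × 2.495 = 838.2 K.
W_by = nCᵥ(T₁ − T₂) = (2.64)(12.47)(336 − 838.2) = -16535 J.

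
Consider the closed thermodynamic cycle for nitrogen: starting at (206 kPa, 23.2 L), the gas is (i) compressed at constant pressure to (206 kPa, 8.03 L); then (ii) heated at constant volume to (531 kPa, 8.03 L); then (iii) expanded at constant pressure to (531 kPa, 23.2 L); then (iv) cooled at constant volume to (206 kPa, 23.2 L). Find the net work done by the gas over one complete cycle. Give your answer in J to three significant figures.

Constant-volume legs do no work.
W(i) = (206)(8.03 − 23.2) = -3125 J; W(iii) = (531)(23.2 − 8.03) = 8055 J.
W_net = -3125 + 8055 = 4930 J (the clockwise enclosed area).

W_net ≈ 4930 J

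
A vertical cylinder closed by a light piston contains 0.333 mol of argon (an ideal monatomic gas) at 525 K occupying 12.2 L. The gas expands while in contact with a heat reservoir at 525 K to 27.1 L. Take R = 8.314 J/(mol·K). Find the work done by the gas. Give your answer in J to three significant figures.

Isothermal: W = nRT ln(V₂/V₁).
W = (0.333)(8.314)(525) × ln(27.1/12.2)
  = 1453 × 0.7981
W_by_gas = 1160 J.

W ≈ 1160 J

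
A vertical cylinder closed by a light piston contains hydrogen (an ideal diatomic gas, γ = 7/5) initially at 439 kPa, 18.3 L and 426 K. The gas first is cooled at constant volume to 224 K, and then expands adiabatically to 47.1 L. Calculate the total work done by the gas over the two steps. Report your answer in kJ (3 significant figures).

Step 1 (isochoric): W = 0 (constant volume).
After step 1: P = 230.8 kPa (V unchanged).
Step 2 (adiabatic): W = (P₁V₁ − P₂V₂)/(γ−1) = (4224 − 2894)/0.4 = 3325 J.
W_total = 0 + 3325 = 3325 J.

W_total ≈ 3.33 kJ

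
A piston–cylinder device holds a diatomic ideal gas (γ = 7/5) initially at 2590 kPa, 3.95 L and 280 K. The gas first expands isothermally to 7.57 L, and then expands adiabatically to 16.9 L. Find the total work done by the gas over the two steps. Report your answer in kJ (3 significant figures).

W_total ≈ 13.7 kJ

Step 1 (isothermal): W = P₁V₁ ln(V₂/V₁) = (10230) ln(7.57/3.95) = 6655 J.
After step 1: P = 1351 kPa, V = 7.57 L, T = 280 K.
Step 2 (adiabatic): W = (P₁V₁ − P₂V₂)/(γ−1) = (10230 − 7420)/0.4 = 7027 J.
W_total = 6655 + 7027 = 13682 J.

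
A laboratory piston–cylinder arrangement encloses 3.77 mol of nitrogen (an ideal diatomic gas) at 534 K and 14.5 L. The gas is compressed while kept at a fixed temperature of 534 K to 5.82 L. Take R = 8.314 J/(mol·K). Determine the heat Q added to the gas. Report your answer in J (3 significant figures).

Isothermal ⇒ ΔU = 0, so Q = W = nRT ln(V₂/V₁).
Q = (3.77)(8.314)(534) ln(5.82/14.5) = 16738 × -0.9128 = -15279 J.

Q ≈ -15300 J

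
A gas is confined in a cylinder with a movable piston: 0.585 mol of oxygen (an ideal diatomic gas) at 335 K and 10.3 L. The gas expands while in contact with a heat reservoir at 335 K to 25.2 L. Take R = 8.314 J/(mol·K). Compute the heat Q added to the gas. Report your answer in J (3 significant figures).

Isothermal ⇒ ΔU = 0, so Q = W = nRT ln(V₂/V₁).
Q = (0.585)(8.314)(335) ln(25.2/10.3) = 1629 × 0.8947 = 1458 J.

Q ≈ 1460 J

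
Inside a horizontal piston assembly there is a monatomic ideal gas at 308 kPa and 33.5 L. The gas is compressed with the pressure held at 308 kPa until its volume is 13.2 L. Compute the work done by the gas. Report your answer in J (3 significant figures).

W ≈ -6250 J

Isobaric: W = P ΔV.
W = (308 kPa)(13.2 − 33.5 L) = (308)(-20.3) = -6252 J.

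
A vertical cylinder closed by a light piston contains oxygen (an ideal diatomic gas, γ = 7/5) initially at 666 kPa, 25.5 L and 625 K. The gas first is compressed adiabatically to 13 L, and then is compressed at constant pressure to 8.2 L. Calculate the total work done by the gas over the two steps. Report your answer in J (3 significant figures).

W_total ≈ -21300 J

Step 1 (adiabatic): W = (P₁V₁ − P₂V₂)/(γ−1) = (16983 − 22236)/0.4 = -13132 J.
After step 1: P = 1710 kPa, V = 13 L, T = 818.3 K.
Step 2 (isobaric): W = PΔV = (1710 kPa)(8.2 − 13 L) = -8210 J.
W_total = -13132 − 8210 = -21342 J.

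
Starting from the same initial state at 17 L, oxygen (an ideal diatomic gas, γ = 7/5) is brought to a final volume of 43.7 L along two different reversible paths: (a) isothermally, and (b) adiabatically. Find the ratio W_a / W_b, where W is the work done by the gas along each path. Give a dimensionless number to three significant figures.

W_a / W_b ≈ 1.20

Path (a) isothermal: W = P₁V₁ ln(V₂/V₁) → W_a/(P₁V₁) = 0.9441.
Path (b) adiabatic: W = P₁V₁(1 − (V₁/V₂)^(γ−1))/(γ−1) → W_b/(P₁V₁) = 0.7863.
W_a / W_b = 0.9441 / 0.7863 = 1.201.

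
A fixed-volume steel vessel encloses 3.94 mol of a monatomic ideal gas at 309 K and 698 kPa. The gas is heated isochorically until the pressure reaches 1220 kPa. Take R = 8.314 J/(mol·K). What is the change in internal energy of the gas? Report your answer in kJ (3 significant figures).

Constant volume ⇒ W = 0, so Q = ΔU = nCᵥΔT with Cᵥ = 3R/2 = 12.47 J/(mol·K).
At constant V, T₂/T₁ = P₂/P₁ ⇒ ΔT = T₁(P₂/P₁ − 1) = 309·(1220/698 − 1) = 231.1 K.
ΔU = (3.94)(12.47)(231.1) = 11355 J.

ΔU ≈ 11.4 kJ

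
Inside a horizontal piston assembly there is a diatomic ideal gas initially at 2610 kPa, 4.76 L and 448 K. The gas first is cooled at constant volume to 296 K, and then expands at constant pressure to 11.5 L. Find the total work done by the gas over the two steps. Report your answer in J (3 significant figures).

Step 1 (isochoric): W = 0 (constant volume).
After step 1: P = 1724 kPa (V unchanged).
Step 2 (isobaric): W = PΔV = (1724 kPa)(11.5 − 4.76 L) = 11623 J.
W_total = 0 + 11623 = 11623 J.

W_total ≈ 11600 J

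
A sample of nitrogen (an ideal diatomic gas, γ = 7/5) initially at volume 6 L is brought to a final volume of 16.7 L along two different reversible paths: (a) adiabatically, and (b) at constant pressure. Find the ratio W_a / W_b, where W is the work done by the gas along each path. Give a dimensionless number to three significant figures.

W_a / W_b ≈ 0.471

Path (a) adiabatic: W = P₁V₁(1 − (V₁/V₂)^(γ−1))/(γ−1) → W_a/(P₁V₁) = 0.84.
Path (b) isobaric: W = P₁(V₂ − V₁) → W_b/(P₁V₁) = 1.783.
W_a / W_b = 0.84 / 1.783 = 0.471.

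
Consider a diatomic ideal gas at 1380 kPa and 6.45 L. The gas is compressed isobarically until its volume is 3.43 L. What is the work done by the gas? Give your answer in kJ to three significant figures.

Isobaric: W = P ΔV.
W = (1380 kPa)(3.43 − 6.45 L) = (1380)(-3.02) = -4168 J.

W ≈ -4.17 kJ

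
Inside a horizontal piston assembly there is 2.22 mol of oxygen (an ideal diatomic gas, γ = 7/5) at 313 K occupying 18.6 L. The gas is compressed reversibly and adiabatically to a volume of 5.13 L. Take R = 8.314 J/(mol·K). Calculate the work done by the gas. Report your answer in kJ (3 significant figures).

Adiabatic: TV^(γ−1) = const with γ = 7/5.
T₂ = T₁ (V₁/V₂)^(γ−1) = 313 × (18.6/5.13)^0.4 = 313 × 1.674 = 524 K.
W_by = nCᵥ(T₁ − T₂) = (2.22)(20.79)(313 − 524) = -9735 J.

W ≈ -9.73 kJ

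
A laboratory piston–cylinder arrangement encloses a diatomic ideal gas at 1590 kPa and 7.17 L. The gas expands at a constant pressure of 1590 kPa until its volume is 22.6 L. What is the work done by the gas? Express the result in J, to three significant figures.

W ≈ 24500 J

Isobaric: W = P ΔV.
W = (1590 kPa)(22.6 − 7.17 L) = (1590)(15.43) = 24534 J.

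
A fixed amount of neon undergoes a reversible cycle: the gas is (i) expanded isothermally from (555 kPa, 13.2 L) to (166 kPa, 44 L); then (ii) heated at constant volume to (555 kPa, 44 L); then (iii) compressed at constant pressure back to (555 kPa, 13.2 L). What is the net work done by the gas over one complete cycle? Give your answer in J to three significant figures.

W_net ≈ -8270 J

Leg (i): W = PᵢVᵢ ln(V_f/Vᵢ) = (7326) ln(44/13.2) = 8820 J.
Leg (ii): W = 0.
Leg (iii): W = PΔV = (555)(13.2 − 44) = -17094 J.
W_net = 8820 − 17094 = -8274 J.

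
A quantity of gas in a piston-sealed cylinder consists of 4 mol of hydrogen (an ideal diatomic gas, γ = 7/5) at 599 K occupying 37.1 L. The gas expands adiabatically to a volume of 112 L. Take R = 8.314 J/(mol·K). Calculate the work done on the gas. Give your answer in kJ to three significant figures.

Adiabatic: TV^(γ−1) = const with γ = 7/5.
T₂ = T₁ (V₁/V₂)^(γ−1) = 599 × (37.1/112)^0.4 = 599 × 0.6428 = 385 K.
W_by = nCᵥ(T₁ − T₂) = (4)(20.79)(599 − 385) = 17790 J.
Work on gas = −W_by = -17790 J.

W ≈ -17.8 kJ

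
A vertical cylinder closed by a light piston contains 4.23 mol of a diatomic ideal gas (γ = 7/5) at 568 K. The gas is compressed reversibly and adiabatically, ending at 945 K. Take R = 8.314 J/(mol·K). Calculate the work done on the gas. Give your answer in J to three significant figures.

Adiabatic ⇒ Q = 0, so W_by = −ΔU = nCᵥ(T₁ − T₂).
Cᵥ = 5R/2 = 20.79 J/(mol·K).
W = (4.23)(20.79)(568 − 945) = -33146 J.
Work on gas = −W_by = 33146 J.

W ≈ 33100 J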